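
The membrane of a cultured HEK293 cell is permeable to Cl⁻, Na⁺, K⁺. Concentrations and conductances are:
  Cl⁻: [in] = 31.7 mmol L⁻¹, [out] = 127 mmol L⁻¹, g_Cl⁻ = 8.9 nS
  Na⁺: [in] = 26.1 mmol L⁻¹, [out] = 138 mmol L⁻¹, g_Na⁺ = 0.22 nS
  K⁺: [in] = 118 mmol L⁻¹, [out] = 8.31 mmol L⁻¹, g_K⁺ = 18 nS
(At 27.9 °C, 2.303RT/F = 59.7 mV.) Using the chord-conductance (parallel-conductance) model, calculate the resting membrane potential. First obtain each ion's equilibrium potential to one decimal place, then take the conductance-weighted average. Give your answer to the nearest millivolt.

-57 mV

E_Cl⁻ = (59.7/-1)·log₁₀(127/31.7) = -36.0 mV
E_Na⁺ = (59.7/1)·log₁₀(138/26.1) = 43.2 mV
E_K⁺ = (59.7/1)·log₁₀(8.31/118) = -68.8 mV
Vm = (Σ gᵢEᵢ)/(Σ gᵢ) = (8.9·-36.0 + 0.22·43.2 + 18·-68.8) / (8.9 + 0.22 + 18)
= -1549.30 / 27.12 = -57.13 mV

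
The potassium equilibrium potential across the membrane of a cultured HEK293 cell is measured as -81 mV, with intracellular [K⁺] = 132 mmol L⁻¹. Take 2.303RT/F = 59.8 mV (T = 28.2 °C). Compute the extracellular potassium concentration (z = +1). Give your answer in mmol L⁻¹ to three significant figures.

5.84 mmol L⁻¹

Nernst: E = (59.8/1) · log₁₀([out]/[in]), so log₁₀([out]/[in]) = -81.0 × 1 / 59.8 = -1.3545.
[out]/[in] = 10^(-1.3545) = 0.04421.
[out] = 0.04421 × 132 = 5.835 mmol L⁻¹.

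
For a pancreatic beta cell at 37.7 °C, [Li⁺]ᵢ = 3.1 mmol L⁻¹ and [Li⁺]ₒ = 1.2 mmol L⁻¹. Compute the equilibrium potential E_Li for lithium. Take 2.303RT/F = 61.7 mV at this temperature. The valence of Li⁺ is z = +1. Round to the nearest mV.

-25 mV

E = (61.7/z) · log₁₀([Li⁺]_out/[Li⁺]_in) with z = +1.
= (61.7/1) · log₁₀(1.2/3.1) = 61.70 · log₁₀(0.3871)
= 61.70 · (-0.4122) = -25.43 mV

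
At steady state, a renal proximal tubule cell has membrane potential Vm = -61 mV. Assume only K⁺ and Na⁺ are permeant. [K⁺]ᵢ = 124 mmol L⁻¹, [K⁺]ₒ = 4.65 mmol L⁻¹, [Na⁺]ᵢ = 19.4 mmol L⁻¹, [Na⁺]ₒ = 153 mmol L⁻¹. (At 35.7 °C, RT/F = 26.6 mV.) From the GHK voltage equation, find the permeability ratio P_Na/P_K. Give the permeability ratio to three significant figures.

0.0521

Let α = P_Na/P_K. GHK: Vm = 26.6·ln[(Kₒ + α·Naₒ)/(Kᵢ + α·Naᵢ)].
e^(Vm/26.6) = e^(-61.0/26.6) = 0.10094
So 0.10094·(Kᵢ + α·Naᵢ) = Kₒ + α·Naₒ → α = (0.10094·124.0 − 4.65) / (153.0 − 0.10094·19.4)
α = (12.52 − 4.65) / (153.0 − 1.958) = 7.867/151 = 0.05208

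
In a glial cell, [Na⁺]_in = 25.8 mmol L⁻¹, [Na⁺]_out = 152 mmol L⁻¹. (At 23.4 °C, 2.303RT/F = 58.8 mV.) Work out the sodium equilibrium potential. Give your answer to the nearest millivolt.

E = (58.8/z) · log₁₀([Na⁺]_out/[Na⁺]_in) with z = +1.
= (58.8/1) · log₁₀(152/25.8) = 58.80 · log₁₀(5.891)
= 58.80 · (0.7702) = 45.29 mV

45 mV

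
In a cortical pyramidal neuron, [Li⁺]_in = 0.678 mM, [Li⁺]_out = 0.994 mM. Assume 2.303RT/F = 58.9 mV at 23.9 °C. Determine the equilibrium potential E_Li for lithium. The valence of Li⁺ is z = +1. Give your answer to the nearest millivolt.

E = (58.9/z) · log₁₀([Li⁺]_out/[Li⁺]_in) with z = +1.
= (58.9/1) · log₁₀(0.994/0.678) = 58.90 · log₁₀(1.466)
= 58.90 · (0.1662) = 9.79 mV

10 mV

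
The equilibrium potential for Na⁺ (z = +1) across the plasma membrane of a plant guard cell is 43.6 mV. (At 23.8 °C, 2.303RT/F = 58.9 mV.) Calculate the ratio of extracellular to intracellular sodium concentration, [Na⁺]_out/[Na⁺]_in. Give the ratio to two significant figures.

5.5

log₁₀([out]/[in]) = E·z/(58.9) = 43.6 × 1 / 58.9 = 0.7402
[out]/[in] = 10^(0.7402) = 5.498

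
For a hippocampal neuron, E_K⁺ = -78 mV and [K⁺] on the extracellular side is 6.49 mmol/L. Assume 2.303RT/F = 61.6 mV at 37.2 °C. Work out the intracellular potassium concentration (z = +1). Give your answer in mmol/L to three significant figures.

Nernst: E = (61.6/1) · log₁₀([out]/[in]), so log₁₀([out]/[in]) = -78.0 × 1 / 61.6 = -1.2662.
[out]/[in] = 10^(-1.2662) = 0.05417.
[in] = 6.49 / 0.05417 = 119.8 mmol/L.

120 mmol/L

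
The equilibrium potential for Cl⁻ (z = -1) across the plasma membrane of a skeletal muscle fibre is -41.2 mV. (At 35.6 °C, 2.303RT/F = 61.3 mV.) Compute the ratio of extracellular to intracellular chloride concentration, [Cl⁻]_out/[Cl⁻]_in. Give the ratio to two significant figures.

log₁₀([out]/[in]) = E·z/(61.3) = -41.2 × -1 / 61.3 = 0.6721
[out]/[in] = 10^(0.6721) = 4.7

4.7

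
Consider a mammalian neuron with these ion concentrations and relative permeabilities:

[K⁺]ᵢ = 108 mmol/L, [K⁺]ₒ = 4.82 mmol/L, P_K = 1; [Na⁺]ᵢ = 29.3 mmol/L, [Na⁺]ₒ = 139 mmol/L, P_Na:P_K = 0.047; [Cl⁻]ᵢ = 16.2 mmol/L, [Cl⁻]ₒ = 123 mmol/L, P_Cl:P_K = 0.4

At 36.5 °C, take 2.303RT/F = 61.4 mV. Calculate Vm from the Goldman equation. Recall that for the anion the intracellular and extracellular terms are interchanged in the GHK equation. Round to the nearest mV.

Vm = 61.4 · log₁₀[(Σ P·[cation]ₒ + Σ P·[anion]ᵢ) / (Σ P·[cation]ᵢ + Σ P·[anion]ₒ)]
Numerator = 1×4.82 + 0.047×139 + 0.4×16.2 = 17.83
Denominator = 1×108 + 0.047×29.3 + 0.4×123 = 158.6
Vm = 61.4 · log₁₀(0.11246) = 61.4 × (-0.9490) = -58.27 mV

-58 mV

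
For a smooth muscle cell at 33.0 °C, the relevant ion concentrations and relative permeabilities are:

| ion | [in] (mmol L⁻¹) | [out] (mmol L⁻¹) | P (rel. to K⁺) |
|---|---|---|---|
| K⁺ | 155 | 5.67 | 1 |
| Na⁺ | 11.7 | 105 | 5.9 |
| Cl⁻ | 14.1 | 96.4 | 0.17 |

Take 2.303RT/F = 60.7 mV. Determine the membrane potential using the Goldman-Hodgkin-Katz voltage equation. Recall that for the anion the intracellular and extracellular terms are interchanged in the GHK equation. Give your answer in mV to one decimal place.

25.3 mV

Vm = 60.7 · log₁₀[(Σ P·[cation]ₒ + Σ P·[anion]ᵢ) / (Σ P·[cation]ᵢ + Σ P·[anion]ₒ)]
Numerator = 1×5.67 + 5.9×105 + 0.17×14.1 = 627.6
Denominator = 1×155 + 5.9×11.7 + 0.17×96.4 = 240.4
Vm = 60.7 · log₁₀(2.6103) = 60.7 × (0.4167) = 25.29 mV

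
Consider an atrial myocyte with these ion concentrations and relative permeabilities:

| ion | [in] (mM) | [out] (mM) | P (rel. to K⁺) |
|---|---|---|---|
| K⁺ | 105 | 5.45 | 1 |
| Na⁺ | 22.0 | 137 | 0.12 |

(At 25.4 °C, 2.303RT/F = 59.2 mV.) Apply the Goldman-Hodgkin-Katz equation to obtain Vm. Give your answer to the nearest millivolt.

Vm = 59.2 · log₁₀[(Σ P·[cation]ₒ + Σ P·[anion]ᵢ) / (Σ P·[cation]ᵢ + Σ P·[anion]ₒ)]
Numerator = 1×5.45 + 0.12×137 = 21.89
Denominator = 1×105 + 0.12×22.0 = 107.6
Vm = 59.2 · log₁₀(0.20336) = 59.2 × (-0.6917) = -40.95 mV

-41 mV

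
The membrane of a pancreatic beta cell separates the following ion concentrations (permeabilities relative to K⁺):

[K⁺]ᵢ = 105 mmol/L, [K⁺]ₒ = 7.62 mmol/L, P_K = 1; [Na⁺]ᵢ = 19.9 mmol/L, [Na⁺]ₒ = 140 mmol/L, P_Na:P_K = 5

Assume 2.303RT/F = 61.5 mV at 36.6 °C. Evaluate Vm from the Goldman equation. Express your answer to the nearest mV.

33 mV

Vm = 61.5 · log₁₀[(Σ P·[cation]ₒ + Σ P·[anion]ᵢ) / (Σ P·[cation]ᵢ + Σ P·[anion]ₒ)]
Numerator = 1×7.62 + 5×140 = 707.6
Denominator = 1×105 + 5×19.9 = 204.5
Vm = 61.5 · log₁₀(3.4602) = 61.5 × (0.5391) = 33.16 mV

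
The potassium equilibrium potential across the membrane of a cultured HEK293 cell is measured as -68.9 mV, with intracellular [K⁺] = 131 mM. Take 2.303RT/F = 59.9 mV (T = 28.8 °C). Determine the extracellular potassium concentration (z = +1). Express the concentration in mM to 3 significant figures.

Nernst: E = (59.9/1) · log₁₀([out]/[in]), so log₁₀([out]/[in]) = -68.9 × 1 / 59.9 = -1.1503.
[out]/[in] = 10^(-1.1503) = 0.07075.
[out] = 0.07075 × 131 = 9.269 mM.

9.27 mM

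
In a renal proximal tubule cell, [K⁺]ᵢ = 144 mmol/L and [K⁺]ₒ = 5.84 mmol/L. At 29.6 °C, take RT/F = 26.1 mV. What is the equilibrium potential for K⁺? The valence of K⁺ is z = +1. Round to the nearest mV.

-84 mV

E = (26.1/z) · ln([K⁺]_out/[K⁺]_in) with z = +1.
= (26.1/1) · ln(5.84/144) = 26.10 · ln(0.04056)
= 26.10 · (-3.2051) = -83.65 mV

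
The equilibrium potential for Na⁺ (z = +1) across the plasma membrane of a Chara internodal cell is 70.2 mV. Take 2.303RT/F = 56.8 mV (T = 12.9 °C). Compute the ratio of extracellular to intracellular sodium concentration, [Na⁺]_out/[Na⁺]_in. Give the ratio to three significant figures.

17.2

log₁₀([out]/[in]) = E·z/(56.8) = 70.2 × 1 / 56.8 = 1.2359
[out]/[in] = 10^(1.2359) = 17.22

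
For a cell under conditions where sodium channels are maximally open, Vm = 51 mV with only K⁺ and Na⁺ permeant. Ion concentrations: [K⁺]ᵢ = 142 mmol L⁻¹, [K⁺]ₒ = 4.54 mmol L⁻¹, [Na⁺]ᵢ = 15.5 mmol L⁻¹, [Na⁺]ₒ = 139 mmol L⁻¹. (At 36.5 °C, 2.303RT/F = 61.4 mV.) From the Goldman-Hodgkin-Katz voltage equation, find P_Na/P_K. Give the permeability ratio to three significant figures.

28.1

Let α = P_Na/P_K. GHK: Vm = 61.4·log₁₀[(Kₒ + α·Naₒ)/(Kᵢ + α·Naᵢ)].
10^(Vm/61.4) = 10^(51.0/61.4) = 6.7705
So 6.7705·(Kᵢ + α·Naᵢ) = Kₒ + α·Naₒ → α = (6.7705·142.0 − 4.54) / (139.0 − 6.7705·15.5)
α = (961.4 − 4.54) / (139.0 − 104.9) = 956.9/34.06 = 28.1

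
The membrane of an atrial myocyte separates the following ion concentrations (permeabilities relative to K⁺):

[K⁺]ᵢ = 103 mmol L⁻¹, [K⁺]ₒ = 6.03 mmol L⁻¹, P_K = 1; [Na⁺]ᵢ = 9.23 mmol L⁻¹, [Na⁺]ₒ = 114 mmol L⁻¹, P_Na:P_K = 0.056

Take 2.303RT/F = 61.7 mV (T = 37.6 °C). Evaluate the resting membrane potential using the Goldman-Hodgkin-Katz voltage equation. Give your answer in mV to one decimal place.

-56.8 mV

Vm = 61.7 · log₁₀[(Σ P·[cation]ₒ + Σ P·[anion]ᵢ) / (Σ P·[cation]ᵢ + Σ P·[anion]ₒ)]
Numerator = 1×6.03 + 0.056×114 = 12.41
Denominator = 1×103 + 0.056×9.23 = 103.5
Vm = 61.7 · log₁₀(0.11992) = 61.7 × (-0.9211) = -56.83 mV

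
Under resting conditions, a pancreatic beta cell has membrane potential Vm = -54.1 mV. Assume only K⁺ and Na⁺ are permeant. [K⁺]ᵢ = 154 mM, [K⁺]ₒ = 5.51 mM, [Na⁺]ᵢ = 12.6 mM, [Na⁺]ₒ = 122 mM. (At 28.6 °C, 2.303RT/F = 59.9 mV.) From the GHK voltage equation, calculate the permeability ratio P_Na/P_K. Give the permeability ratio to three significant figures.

Let α = P_Na/P_K. GHK: Vm = 59.9·log₁₀[(Kₒ + α·Naₒ)/(Kᵢ + α·Naᵢ)].
10^(Vm/59.9) = 10^(-54.1/59.9) = 0.12498
So 0.12498·(Kᵢ + α·Naᵢ) = Kₒ + α·Naₒ → α = (0.12498·154.0 − 5.51) / (122.0 − 0.12498·12.6)
α = (19.25 − 5.51) / (122.0 − 1.575) = 13.74/120.4 = 0.1141

0.114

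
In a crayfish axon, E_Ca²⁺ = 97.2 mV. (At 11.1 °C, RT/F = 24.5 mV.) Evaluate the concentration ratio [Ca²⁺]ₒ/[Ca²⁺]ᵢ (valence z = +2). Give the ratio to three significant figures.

2790

ln([out]/[in]) = E·z/(24.5) = 97.2 × 2 / 24.5 = 7.9347
[out]/[in] = e^(7.9347) = 2793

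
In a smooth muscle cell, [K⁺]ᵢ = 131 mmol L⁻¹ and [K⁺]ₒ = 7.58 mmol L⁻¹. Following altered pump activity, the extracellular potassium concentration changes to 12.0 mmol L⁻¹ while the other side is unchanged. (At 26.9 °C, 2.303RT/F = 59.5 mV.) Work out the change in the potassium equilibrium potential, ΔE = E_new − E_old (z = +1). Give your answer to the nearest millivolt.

12 mV

E_old = (59.5/1)·log₁₀(7.58/131) = -73.64 mV
E_new = (59.5/1)·log₁₀(12.0/131) = -61.77 mV
ΔE = -61.77 − (-73.64) = 11.87 mV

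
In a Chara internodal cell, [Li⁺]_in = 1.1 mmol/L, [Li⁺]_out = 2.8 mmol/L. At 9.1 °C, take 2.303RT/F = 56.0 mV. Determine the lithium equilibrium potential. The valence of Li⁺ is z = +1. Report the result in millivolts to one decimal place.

E = (56.0/z) · log₁₀([Li⁺]_out/[Li⁺]_in) with z = +1.
= (56.0/1) · log₁₀(2.8/1.1) = 56.00 · log₁₀(2.545)
= 56.00 · (0.4058) = 22.72 mV

22.7 mV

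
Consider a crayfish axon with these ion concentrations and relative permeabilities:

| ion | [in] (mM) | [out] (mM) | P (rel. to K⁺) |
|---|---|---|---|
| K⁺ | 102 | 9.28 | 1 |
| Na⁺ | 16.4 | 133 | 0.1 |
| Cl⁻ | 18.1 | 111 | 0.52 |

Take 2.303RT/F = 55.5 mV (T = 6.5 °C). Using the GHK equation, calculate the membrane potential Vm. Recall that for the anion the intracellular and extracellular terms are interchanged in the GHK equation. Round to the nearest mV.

-39 mV

Vm = 55.5 · log₁₀[(Σ P·[cation]ₒ + Σ P·[anion]ᵢ) / (Σ P·[cation]ᵢ + Σ P·[anion]ₒ)]
Numerator = 1×9.28 + 0.1×133 + 0.52×18.1 = 31.99
Denominator = 1×102 + 0.1×16.4 + 0.52×111 = 161.4
Vm = 55.5 · log₁₀(0.19826) = 55.5 × (-0.7028) = -39.00 mV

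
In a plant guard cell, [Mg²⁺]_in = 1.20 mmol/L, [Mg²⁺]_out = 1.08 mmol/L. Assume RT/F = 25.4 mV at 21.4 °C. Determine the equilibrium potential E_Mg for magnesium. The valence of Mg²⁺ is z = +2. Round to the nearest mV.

-1 mV

E = (25.4/z) · ln([Mg²⁺]_out/[Mg²⁺]_in) with z = +2.
= (25.4/2) · ln(1.08/1.20) = 12.70 · ln(0.9)
= 12.70 · (-0.1054) = -1.34 mV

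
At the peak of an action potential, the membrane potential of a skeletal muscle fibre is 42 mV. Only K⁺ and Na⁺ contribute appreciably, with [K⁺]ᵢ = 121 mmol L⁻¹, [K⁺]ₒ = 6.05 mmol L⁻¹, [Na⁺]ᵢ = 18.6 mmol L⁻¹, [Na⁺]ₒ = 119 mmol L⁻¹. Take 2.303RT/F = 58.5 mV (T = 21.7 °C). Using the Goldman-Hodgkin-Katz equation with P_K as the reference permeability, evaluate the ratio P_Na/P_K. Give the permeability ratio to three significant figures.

Let α = P_Na/P_K. GHK: Vm = 58.5·log₁₀[(Kₒ + α·Naₒ)/(Kᵢ + α·Naᵢ)].
10^(Vm/58.5) = 10^(42.0/58.5) = 5.2233
So 5.2233·(Kᵢ + α·Naᵢ) = Kₒ + α·Naₒ → α = (5.2233·121.0 − 6.05) / (119.0 − 5.2233·18.6)
α = (632 − 6.05) / (119.0 − 97.15) = 626/21.85 = 28.65

28.7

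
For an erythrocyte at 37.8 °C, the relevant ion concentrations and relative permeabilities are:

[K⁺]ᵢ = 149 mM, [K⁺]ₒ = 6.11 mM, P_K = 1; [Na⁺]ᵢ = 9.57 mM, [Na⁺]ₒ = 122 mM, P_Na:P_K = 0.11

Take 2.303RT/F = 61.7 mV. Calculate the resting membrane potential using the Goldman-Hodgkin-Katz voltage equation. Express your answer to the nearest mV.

Vm = 61.7 · log₁₀[(Σ P·[cation]ₒ + Σ P·[anion]ᵢ) / (Σ P·[cation]ᵢ + Σ P·[anion]ₒ)]
Numerator = 1×6.11 + 0.11×122 = 19.53
Denominator = 1×149 + 0.11×9.57 = 150.1
Vm = 61.7 · log₁₀(0.13015) = 61.7 × (-0.8855) = -54.64 mV

-55 mV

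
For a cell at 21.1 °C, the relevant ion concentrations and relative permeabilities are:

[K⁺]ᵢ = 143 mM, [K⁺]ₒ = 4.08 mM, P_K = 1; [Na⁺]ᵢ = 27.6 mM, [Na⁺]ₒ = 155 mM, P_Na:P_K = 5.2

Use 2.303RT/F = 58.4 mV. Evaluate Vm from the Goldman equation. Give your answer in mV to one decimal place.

Vm = 58.4 · log₁₀[(Σ P·[cation]ₒ + Σ P·[anion]ᵢ) / (Σ P·[cation]ᵢ + Σ P·[anion]ₒ)]
Numerator = 1×4.08 + 5.2×155 = 810.1
Denominator = 1×143 + 5.2×27.6 = 286.5
Vm = 58.4 · log₁₀(2.8273) = 58.4 × (0.4514) = 26.36 mV

26.4 mV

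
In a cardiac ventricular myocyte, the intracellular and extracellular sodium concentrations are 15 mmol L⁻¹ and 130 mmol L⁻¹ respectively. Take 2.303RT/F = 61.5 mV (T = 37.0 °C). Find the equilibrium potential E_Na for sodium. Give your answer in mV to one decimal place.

57.7 mV

E = (61.5/z) · log₁₀([Na⁺]_out/[Na⁺]_in) with z = +1.
= (61.5/1) · log₁₀(130/15) = 61.50 · log₁₀(8.667)
= 61.50 · (0.9379) = 57.68 mV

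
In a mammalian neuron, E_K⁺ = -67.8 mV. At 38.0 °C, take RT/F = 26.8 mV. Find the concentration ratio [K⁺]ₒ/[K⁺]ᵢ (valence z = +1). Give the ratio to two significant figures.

ln([out]/[in]) = E·z/(26.8) = -67.8 × 1 / 26.8 = -2.5299
[out]/[in] = e^(-2.5299) = 0.07967

0.080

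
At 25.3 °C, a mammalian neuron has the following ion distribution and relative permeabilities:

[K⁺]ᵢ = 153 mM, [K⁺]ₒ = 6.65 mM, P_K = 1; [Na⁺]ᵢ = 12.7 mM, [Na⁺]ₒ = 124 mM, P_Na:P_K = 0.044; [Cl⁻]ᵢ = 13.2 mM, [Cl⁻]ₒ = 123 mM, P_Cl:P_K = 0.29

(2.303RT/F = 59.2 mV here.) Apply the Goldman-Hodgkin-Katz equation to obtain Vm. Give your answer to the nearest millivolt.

-64 mV

Vm = 59.2 · log₁₀[(Σ P·[cation]ₒ + Σ P·[anion]ᵢ) / (Σ P·[cation]ᵢ + Σ P·[anion]ₒ)]
Numerator = 1×6.65 + 0.044×124 + 0.29×13.2 = 15.93
Denominator = 1×153 + 0.044×12.7 + 0.29×123 = 189.2
Vm = 59.2 · log₁₀(0.084205) = 59.2 × (-1.0747) = -63.62 mV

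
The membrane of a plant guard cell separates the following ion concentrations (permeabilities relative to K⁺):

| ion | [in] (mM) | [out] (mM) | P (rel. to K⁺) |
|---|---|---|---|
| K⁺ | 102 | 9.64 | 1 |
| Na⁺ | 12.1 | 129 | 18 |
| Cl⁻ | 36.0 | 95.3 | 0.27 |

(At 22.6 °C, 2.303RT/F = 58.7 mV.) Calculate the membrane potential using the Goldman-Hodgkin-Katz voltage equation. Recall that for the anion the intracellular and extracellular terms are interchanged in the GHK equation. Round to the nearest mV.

49 mV

Vm = 58.7 · log₁₀[(Σ P·[cation]ₒ + Σ P·[anion]ᵢ) / (Σ P·[cation]ᵢ + Σ P·[anion]ₒ)]
Numerator = 1×9.64 + 18×129 + 0.27×36.0 = 2341
Denominator = 1×102 + 18×12.1 + 0.27×95.3 = 345.5
Vm = 58.7 · log₁₀(6.7761) = 58.7 × (0.8310) = 48.78 mV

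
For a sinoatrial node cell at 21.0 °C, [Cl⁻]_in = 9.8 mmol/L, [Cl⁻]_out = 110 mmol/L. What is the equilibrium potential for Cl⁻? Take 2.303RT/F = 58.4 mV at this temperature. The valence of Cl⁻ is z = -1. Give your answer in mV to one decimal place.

-61.3 mV

E = (58.4/z) · log₁₀([Cl⁻]_out/[Cl⁻]_in) with z = -1.
For an anion, dividing by z = -1 reverses the sign.
= (58.4/-1) · log₁₀(110/9.8) = -58.40 · log₁₀(11.22)
= -58.40 · (1.0502) = -61.33 mV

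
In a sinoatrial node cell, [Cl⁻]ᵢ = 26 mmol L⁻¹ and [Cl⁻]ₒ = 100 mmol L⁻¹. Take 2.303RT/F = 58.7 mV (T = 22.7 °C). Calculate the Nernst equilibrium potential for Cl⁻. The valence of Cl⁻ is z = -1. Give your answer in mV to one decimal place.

E = (58.7/z) · log₁₀([Cl⁻]_out/[Cl⁻]_in) with z = -1.
For an anion, dividing by z = -1 reverses the sign.
= (58.7/-1) · log₁₀(100/26) = -58.70 · log₁₀(3.846)
= -58.70 · (0.5850) = -34.34 mV

-34.3 mV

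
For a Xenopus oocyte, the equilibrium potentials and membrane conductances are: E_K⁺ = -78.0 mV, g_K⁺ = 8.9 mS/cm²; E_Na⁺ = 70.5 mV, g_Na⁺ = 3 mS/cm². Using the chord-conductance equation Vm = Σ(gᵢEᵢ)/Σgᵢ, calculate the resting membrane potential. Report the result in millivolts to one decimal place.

Σ gᵢEᵢ = 8.9·(-78.0) + 3·(70.5) = -482.70
Σ gᵢ = 8.9 + 3 = 11.9
Vm = -482.70 / 11.9 = -40.56 mV

-40.6 mV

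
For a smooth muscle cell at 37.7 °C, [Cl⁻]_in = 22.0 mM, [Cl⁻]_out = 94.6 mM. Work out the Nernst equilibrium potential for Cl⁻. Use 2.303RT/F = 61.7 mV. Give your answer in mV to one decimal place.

-39.1 mV

E = (61.7/z) · log₁₀([Cl⁻]_out/[Cl⁻]_in) with z = -1.
For an anion, dividing by z = -1 reverses the sign.
= (61.7/-1) · log₁₀(94.6/22.0) = -61.70 · log₁₀(4.3)
= -61.70 · (0.6335) = -39.09 mV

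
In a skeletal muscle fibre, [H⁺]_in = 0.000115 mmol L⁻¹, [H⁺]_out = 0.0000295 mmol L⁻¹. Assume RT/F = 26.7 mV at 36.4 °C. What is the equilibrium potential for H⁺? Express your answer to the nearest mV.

-36 mV

E = (26.7/z) · ln([H⁺]_out/[H⁺]_in) with z = +1.
= (26.7/1) · ln(0.0000295/0.000115) = 26.70 · ln(0.2565)
= 26.70 · (-1.3605) = -36.33 mV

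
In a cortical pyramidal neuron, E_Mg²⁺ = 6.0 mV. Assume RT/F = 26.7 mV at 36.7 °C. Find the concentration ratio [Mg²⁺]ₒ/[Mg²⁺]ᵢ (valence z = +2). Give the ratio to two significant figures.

ln([out]/[in]) = E·z/(26.7) = 6.0 × 2 / 26.7 = 0.4494
[out]/[in] = e^(0.4494) = 1.567

1.6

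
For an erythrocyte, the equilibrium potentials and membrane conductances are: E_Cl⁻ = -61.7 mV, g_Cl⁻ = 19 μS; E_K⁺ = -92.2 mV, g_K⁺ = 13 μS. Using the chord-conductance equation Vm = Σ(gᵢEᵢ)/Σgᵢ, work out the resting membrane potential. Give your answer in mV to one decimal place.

-74.1 mV

Σ gᵢEᵢ = 19·(-61.7) + 13·(-92.2) = -2370.90
Σ gᵢ = 19 + 13 = 32
Vm = -2370.90 / 32 = -74.09 mV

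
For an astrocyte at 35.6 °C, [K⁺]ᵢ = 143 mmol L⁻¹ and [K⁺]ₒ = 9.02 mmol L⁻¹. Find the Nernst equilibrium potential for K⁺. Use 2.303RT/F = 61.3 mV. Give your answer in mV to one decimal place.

-73.6 mV

E = (61.3/z) · log₁₀([K⁺]_out/[K⁺]_in) with z = +1.
= (61.3/1) · log₁₀(9.02/143) = 61.30 · log₁₀(0.06308)
= 61.30 · (-1.2001) = -73.57 mV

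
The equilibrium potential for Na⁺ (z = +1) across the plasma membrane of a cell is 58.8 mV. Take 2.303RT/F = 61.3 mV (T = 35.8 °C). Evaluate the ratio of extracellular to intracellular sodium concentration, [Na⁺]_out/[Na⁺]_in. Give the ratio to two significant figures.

9.1

log₁₀([out]/[in]) = E·z/(61.3) = 58.8 × 1 / 61.3 = 0.9592
[out]/[in] = 10^(0.9592) = 9.104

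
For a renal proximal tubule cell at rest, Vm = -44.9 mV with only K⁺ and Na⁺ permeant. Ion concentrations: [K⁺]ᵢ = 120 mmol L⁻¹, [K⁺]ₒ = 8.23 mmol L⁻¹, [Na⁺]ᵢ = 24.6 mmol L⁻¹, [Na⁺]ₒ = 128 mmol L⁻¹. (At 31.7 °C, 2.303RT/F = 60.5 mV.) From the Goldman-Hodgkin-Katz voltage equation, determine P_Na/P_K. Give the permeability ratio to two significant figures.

0.11

Let α = P_Na/P_K. GHK: Vm = 60.5·log₁₀[(Kₒ + α·Naₒ)/(Kᵢ + α·Naᵢ)].
10^(Vm/60.5) = 10^(-44.9/60.5) = 0.18107
So 0.18107·(Kᵢ + α·Naᵢ) = Kₒ + α·Naₒ → α = (0.18107·120.0 − 8.23) / (128.0 − 0.18107·24.6)
α = (21.73 − 8.23) / (128.0 − 4.454) = 13.5/123.5 = 0.1093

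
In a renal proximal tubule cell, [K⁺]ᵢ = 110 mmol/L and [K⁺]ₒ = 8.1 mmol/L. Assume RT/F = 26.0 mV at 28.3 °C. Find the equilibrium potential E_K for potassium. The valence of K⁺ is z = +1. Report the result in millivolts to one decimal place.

-67.8 mV

E = (26.0/z) · ln([K⁺]_out/[K⁺]_in) with z = +1.
= (26.0/1) · ln(8.1/110) = 26.00 · ln(0.07364)
= 26.00 · (-2.6086) = -67.82 mV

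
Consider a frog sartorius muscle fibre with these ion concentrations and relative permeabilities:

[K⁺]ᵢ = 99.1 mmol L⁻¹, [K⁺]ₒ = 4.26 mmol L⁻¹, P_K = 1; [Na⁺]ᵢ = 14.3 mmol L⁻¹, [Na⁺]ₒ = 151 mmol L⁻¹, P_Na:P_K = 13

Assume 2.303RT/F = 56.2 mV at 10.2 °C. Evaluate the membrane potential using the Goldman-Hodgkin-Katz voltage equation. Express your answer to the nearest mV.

47 mV

Vm = 56.2 · log₁₀[(Σ P·[cation]ₒ + Σ P·[anion]ᵢ) / (Σ P·[cation]ᵢ + Σ P·[anion]ₒ)]
Numerator = 1×4.26 + 13×151 = 1967
Denominator = 1×99.1 + 13×14.3 = 285
Vm = 56.2 · log₁₀(6.9027) = 56.2 × (0.8390) = 47.15 mV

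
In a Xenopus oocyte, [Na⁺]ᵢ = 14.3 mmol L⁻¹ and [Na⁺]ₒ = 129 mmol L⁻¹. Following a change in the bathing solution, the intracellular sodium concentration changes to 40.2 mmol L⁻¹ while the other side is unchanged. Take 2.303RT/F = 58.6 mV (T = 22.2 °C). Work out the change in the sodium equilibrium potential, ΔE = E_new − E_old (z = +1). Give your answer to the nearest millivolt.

-26 mV

E_old = (58.6/1)·log₁₀(129/14.3) = 55.98 mV
E_new = (58.6/1)·log₁₀(129/40.2) = 29.67 mV
ΔE = 29.67 − (55.98) = -26.30 mV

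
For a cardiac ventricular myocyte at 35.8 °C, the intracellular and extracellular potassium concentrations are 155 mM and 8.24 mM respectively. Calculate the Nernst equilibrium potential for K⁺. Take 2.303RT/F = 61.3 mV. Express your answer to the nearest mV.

E = (61.3/z) · log₁₀([K⁺]_out/[K⁺]_in) with z = +1.
= (61.3/1) · log₁₀(8.24/155) = 61.30 · log₁₀(0.05316)
= 61.30 · (-1.2744) = -78.12 mV

-78 mV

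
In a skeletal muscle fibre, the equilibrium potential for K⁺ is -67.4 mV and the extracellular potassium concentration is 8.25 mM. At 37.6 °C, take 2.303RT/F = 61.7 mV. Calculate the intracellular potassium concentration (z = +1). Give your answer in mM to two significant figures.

100 mM

Nernst: E = (61.7/1) · log₁₀([out]/[in]), so log₁₀([out]/[in]) = -67.4 × 1 / 61.7 = -1.0924.
[out]/[in] = 10^(-1.0924) = 0.08084.
[in] = 8.25 / 0.08084 = 102.1 mM.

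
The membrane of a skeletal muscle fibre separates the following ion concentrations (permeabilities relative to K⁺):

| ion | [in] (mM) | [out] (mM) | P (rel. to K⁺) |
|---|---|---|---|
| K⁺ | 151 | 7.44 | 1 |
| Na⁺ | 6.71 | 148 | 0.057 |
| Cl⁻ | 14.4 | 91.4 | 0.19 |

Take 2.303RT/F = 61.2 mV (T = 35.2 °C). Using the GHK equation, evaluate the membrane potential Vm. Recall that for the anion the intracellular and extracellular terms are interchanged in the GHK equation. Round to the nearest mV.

Vm = 61.2 · log₁₀[(Σ P·[cation]ₒ + Σ P·[anion]ᵢ) / (Σ P·[cation]ᵢ + Σ P·[anion]ₒ)]
Numerator = 1×7.44 + 0.057×148 + 0.19×14.4 = 18.61
Denominator = 1×151 + 0.057×6.71 + 0.19×91.4 = 168.7
Vm = 61.2 · log₁₀(0.11029) = 61.2 × (-0.9574) = -58.60 mV

-59 mV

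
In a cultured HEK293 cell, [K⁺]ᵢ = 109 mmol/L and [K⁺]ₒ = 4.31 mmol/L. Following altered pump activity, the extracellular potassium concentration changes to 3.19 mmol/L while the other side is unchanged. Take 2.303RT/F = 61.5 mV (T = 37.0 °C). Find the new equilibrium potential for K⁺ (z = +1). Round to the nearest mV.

-94 mV

After the shift: [K⁺]_out = 3.19, [K⁺]_in = 109 mmol/L.
E_new = (61.5/1)·log₁₀(3.19/109) = 61.50 · (-1.5336) = -94.32 mV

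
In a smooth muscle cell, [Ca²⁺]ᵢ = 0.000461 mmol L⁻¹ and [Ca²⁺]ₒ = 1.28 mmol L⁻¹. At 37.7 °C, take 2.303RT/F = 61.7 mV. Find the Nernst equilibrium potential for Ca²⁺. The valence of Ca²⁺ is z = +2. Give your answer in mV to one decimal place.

106.2 mV

E = (61.7/z) · log₁₀([Ca²⁺]_out/[Ca²⁺]_in) with z = +2.
= (61.7/2) · log₁₀(1.28/0.000461) = 30.85 · log₁₀(2777)
= 30.85 · (3.4435) = 106.23 mV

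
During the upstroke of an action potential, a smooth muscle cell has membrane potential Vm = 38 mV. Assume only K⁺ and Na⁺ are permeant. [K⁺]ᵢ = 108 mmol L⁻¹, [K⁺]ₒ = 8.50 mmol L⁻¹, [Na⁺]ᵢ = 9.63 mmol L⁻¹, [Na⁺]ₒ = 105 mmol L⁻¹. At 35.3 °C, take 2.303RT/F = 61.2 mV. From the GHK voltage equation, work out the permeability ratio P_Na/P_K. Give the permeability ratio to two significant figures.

Let α = P_Na/P_K. GHK: Vm = 61.2·log₁₀[(Kₒ + α·Naₒ)/(Kᵢ + α·Naᵢ)].
10^(Vm/61.2) = 10^(38.0/61.2) = 4.1775
So 4.1775·(Kᵢ + α·Naᵢ) = Kₒ + α·Naₒ → α = (4.1775·108.0 − 8.5) / (105.0 − 4.1775·9.63)
α = (451.2 − 8.5) / (105.0 − 40.23) = 442.7/64.77 = 6.834

6.8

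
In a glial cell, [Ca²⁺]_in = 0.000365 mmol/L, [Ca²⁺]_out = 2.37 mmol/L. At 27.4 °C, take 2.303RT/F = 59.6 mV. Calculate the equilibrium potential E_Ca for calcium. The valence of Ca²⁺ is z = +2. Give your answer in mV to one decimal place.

E = (59.6/z) · log₁₀([Ca²⁺]_out/[Ca²⁺]_in) with z = +2.
= (59.6/2) · log₁₀(2.37/0.000365) = 29.80 · log₁₀(6493)
= 29.80 · (3.8125) = 113.61 mV

113.6 mV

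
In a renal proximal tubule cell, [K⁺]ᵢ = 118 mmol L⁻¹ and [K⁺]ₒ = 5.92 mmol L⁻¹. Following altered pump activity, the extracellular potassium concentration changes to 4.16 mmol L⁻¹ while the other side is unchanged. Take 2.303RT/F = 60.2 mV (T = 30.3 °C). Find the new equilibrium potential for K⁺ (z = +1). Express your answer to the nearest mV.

-87 mV

After the shift: [K⁺]_out = 4.16, [K⁺]_in = 118 mmol L⁻¹.
E_new = (60.2/1)·log₁₀(4.16/118) = 60.20 · (-1.4528) = -87.46 mV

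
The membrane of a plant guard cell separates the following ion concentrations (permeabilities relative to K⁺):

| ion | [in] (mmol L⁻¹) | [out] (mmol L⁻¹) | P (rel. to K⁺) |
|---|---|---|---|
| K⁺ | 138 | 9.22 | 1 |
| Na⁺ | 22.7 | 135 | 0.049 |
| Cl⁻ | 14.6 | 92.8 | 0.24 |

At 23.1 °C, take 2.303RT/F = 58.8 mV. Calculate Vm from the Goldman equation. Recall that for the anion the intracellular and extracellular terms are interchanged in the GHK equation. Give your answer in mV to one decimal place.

-54.2 mV

Vm = 58.8 · log₁₀[(Σ P·[cation]ₒ + Σ P·[anion]ᵢ) / (Σ P·[cation]ᵢ + Σ P·[anion]ₒ)]
Numerator = 1×9.22 + 0.049×135 + 0.24×14.6 = 19.34
Denominator = 1×138 + 0.049×22.7 + 0.24×92.8 = 161.4
Vm = 58.8 · log₁₀(0.11983) = 58.8 × (-0.9214) = -54.18 mV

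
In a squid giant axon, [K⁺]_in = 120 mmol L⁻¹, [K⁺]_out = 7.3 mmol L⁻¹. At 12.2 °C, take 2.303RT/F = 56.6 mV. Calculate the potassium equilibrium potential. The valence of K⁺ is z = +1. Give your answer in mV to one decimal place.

-68.8 mV

E = (56.6/z) · log₁₀([K⁺]_out/[K⁺]_in) with z = +1.
= (56.6/1) · log₁₀(7.3/120) = 56.60 · log₁₀(0.06083)
= 56.60 · (-1.2159) = -68.82 mV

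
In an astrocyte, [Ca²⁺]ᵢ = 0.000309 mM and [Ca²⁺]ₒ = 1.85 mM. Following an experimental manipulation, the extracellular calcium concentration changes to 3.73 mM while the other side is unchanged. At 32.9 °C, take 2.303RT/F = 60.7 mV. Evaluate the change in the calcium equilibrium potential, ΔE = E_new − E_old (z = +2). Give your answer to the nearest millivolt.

9 mV

E_old = (60.7/2)·log₁₀(1.85/0.000309) = 114.64 mV
E_new = (60.7/2)·log₁₀(3.73/0.000309) = 123.88 mV
ΔE = 123.88 − (114.64) = 9.24 mV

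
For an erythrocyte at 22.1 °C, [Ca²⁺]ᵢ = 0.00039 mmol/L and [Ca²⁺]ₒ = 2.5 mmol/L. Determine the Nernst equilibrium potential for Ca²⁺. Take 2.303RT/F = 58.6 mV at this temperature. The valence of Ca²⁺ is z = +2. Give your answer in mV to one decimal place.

E = (58.6/z) · log₁₀([Ca²⁺]_out/[Ca²⁺]_in) with z = +2.
= (58.6/2) · log₁₀(2.5/0.00039) = 29.30 · log₁₀(6410)
= 29.30 · (3.8069) = 111.54 mV

111.5 mV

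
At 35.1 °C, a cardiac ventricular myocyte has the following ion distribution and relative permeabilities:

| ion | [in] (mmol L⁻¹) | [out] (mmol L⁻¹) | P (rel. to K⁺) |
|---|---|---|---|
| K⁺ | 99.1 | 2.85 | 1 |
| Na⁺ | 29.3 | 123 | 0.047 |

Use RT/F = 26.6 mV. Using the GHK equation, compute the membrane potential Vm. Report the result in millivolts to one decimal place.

Vm = 26.6 · ln[(Σ P·[cation]ₒ + Σ P·[anion]ᵢ) / (Σ P·[cation]ᵢ + Σ P·[anion]ₒ)]
Numerator = 1×2.85 + 0.047×123 = 8.631
Denominator = 1×99.1 + 0.047×29.3 = 100.5
Vm = 26.6 · ln(0.0859) = 26.6 × (-2.4546) = -65.29 mV

-65.3 mV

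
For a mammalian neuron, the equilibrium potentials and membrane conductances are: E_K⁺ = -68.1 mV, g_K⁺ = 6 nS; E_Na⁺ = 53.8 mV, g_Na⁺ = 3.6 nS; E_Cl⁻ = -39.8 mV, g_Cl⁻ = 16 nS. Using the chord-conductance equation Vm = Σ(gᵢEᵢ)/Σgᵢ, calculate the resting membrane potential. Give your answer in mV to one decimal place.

Σ gᵢEᵢ = 6·(-68.1) + 3.6·(53.8) + 16·(-39.8) = -851.72
Σ gᵢ = 6 + 3.6 + 16 = 25.6
Vm = -851.72 / 25.6 = -33.27 mV

-33.3 mV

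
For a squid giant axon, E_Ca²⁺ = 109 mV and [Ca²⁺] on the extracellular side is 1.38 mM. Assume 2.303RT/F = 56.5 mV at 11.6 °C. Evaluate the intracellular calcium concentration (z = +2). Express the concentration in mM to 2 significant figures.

0.00019 mM

Nernst: E = (56.5/2) · log₁₀([out]/[in]), so log₁₀([out]/[in]) = 109.0 × 2 / 56.5 = 3.8584.
[out]/[in] = 10^(3.8584) = 7218.
[in] = 1.38 / 7218 = 0.0001912 mM.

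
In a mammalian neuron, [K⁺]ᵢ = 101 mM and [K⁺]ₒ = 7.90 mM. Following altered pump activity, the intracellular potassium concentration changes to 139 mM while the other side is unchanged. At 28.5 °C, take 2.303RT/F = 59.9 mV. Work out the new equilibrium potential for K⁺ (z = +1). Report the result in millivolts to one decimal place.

After the shift: [K⁺]_out = 7.90, [K⁺]_in = 139 mM.
E_new = (59.9/1)·log₁₀(7.90/139) = 59.90 · (-1.2454) = -74.60 mV

-74.6 mV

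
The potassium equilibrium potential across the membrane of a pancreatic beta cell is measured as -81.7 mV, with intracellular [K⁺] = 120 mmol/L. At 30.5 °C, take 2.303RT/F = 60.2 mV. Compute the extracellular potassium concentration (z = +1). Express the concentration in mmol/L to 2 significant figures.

Nernst: E = (60.2/1) · log₁₀([out]/[in]), so log₁₀([out]/[in]) = -81.7 × 1 / 60.2 = -1.3571.
[out]/[in] = 10^(-1.3571) = 0.04394.
[out] = 0.04394 × 120 = 5.273 mmol/L.

5.3 mmol/L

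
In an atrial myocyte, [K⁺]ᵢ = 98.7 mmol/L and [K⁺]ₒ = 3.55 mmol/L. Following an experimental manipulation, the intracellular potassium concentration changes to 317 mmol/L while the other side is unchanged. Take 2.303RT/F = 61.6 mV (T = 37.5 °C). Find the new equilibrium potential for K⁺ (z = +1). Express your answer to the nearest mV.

After the shift: [K⁺]_out = 3.55, [K⁺]_in = 317 mmol/L.
E_new = (61.6/1)·log₁₀(3.55/317) = 61.60 · (-1.9508) = -120.17 mV

-120 mV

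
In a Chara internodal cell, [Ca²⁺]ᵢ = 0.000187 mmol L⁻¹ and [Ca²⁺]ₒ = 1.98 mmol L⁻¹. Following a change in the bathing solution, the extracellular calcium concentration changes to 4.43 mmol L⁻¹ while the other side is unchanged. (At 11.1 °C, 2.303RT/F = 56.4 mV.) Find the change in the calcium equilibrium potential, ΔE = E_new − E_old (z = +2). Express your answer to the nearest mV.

10 mV

E_old = (56.4/2)·log₁₀(1.98/0.000187) = 113.50 mV
E_new = (56.4/2)·log₁₀(4.43/0.000187) = 123.36 mV
ΔE = 123.36 − (113.50) = 9.86 mV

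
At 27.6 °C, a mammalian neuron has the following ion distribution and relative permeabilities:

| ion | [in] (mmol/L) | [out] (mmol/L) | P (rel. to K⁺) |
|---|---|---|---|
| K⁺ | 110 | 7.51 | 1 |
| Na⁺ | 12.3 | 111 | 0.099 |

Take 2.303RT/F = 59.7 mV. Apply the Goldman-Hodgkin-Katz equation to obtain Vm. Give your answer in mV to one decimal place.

-46.5 mV

Vm = 59.7 · log₁₀[(Σ P·[cation]ₒ + Σ P·[anion]ᵢ) / (Σ P·[cation]ᵢ + Σ P·[anion]ₒ)]
Numerator = 1×7.51 + 0.099×111 = 18.5
Denominator = 1×110 + 0.099×12.3 = 111.2
Vm = 59.7 · log₁₀(0.16633) = 59.7 × (-0.7790) = -46.51 mV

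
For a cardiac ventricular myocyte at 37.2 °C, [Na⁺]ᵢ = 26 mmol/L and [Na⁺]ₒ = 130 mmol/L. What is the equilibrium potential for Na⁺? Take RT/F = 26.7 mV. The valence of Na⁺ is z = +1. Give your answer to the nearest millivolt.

E = (26.7/z) · ln([Na⁺]_out/[Na⁺]_in) with z = +1.
= (26.7/1) · ln(130/26) = 26.70 · ln(5)
= 26.70 · (1.6094) = 42.97 mV

43 mV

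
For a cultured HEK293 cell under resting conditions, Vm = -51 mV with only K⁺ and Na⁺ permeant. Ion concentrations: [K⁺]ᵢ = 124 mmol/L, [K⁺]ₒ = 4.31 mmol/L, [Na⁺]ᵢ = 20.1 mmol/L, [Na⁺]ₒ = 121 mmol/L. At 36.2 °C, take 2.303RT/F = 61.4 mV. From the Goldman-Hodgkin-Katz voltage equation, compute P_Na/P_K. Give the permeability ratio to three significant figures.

Let α = P_Na/P_K. GHK: Vm = 61.4·log₁₀[(Kₒ + α·Naₒ)/(Kᵢ + α·Naᵢ)].
10^(Vm/61.4) = 10^(-51.0/61.4) = 0.1477
So 0.1477·(Kᵢ + α·Naᵢ) = Kₒ + α·Naₒ → α = (0.1477·124.0 − 4.31) / (121.0 − 0.1477·20.1)
α = (18.31 − 4.31) / (121.0 − 2.969) = 14/118 = 0.1187

0.119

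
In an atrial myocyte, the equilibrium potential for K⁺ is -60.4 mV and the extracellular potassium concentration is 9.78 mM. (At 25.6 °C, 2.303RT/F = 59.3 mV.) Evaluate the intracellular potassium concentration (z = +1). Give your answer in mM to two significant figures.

100 mM

Nernst: E = (59.3/1) · log₁₀([out]/[in]), so log₁₀([out]/[in]) = -60.4 × 1 / 59.3 = -1.0185.
[out]/[in] = 10^(-1.0185) = 0.09582.
[in] = 9.78 / 0.09582 = 102.1 mM.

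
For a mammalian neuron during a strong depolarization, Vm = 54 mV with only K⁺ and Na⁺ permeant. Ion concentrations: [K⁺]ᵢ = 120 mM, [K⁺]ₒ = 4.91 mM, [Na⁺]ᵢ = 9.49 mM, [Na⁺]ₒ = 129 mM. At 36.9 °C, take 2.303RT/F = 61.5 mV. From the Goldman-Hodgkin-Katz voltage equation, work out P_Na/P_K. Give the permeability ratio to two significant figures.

16

Let α = P_Na/P_K. GHK: Vm = 61.5·log₁₀[(Kₒ + α·Naₒ)/(Kᵢ + α·Naᵢ)].
10^(Vm/61.5) = 10^(54.0/61.5) = 7.5518
So 7.5518·(Kᵢ + α·Naᵢ) = Kₒ + α·Naₒ → α = (7.5518·120.0 − 4.91) / (129.0 − 7.5518·9.49)
α = (906.2 − 4.91) / (129.0 − 71.67) = 901.3/57.33 = 15.72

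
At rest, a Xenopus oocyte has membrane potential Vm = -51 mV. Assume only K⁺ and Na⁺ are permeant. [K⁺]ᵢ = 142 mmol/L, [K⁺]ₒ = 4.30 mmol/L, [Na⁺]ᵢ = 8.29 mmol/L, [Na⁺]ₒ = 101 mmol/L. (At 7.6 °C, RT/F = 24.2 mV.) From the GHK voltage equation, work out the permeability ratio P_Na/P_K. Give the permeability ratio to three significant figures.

0.130

Let α = P_Na/P_K. GHK: Vm = 24.2·ln[(Kₒ + α·Naₒ)/(Kᵢ + α·Naᵢ)].
e^(Vm/24.2) = e^(-51.0/24.2) = 0.12155
So 0.12155·(Kᵢ + α·Naᵢ) = Kₒ + α·Naₒ → α = (0.12155·142.0 − 4.3) / (101.0 − 0.12155·8.29)
α = (17.26 − 4.3) / (101.0 − 1.008) = 12.96/99.99 = 0.1296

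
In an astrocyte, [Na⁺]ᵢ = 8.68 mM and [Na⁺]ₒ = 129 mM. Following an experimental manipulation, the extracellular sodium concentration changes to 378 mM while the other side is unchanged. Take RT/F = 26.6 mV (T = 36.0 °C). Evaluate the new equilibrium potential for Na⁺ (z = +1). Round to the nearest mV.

100 mV

After the shift: [Na⁺]_out = 378, [Na⁺]_in = 8.68 mM.
E_new = (26.6/1)·ln(378/8.68) = 26.60 · (3.7739) = 100.39 mV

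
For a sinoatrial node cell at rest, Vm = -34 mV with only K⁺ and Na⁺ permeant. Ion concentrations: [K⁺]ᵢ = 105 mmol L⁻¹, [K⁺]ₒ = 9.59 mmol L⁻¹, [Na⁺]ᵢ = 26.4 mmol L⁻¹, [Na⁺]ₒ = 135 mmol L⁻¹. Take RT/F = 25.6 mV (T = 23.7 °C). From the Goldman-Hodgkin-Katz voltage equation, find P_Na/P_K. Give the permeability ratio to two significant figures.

0.14

Let α = P_Na/P_K. GHK: Vm = 25.6·ln[(Kₒ + α·Naₒ)/(Kᵢ + α·Naᵢ)].
e^(Vm/25.6) = e^(-34.0/25.6) = 0.26497
So 0.26497·(Kᵢ + α·Naᵢ) = Kₒ + α·Naₒ → α = (0.26497·105.0 − 9.59) / (135.0 − 0.26497·26.4)
α = (27.82 − 9.59) / (135.0 − 6.995) = 18.23/128 = 0.1424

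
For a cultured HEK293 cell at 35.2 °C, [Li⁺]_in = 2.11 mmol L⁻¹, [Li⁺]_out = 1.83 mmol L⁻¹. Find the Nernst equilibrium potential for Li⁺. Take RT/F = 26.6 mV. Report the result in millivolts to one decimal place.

-3.8 mV

E = (26.6/z) · ln([Li⁺]_out/[Li⁺]_in) with z = +1.
= (26.6/1) · ln(1.83/2.11) = 26.60 · ln(0.8673)
= 26.60 · (-0.1424) = -3.79 mV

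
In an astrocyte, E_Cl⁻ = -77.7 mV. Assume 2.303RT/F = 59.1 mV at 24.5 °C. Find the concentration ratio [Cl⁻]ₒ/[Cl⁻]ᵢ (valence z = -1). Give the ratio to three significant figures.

20.6

log₁₀([out]/[in]) = E·z/(59.1) = -77.7 × -1 / 59.1 = 1.3147
[out]/[in] = 10^(1.3147) = 20.64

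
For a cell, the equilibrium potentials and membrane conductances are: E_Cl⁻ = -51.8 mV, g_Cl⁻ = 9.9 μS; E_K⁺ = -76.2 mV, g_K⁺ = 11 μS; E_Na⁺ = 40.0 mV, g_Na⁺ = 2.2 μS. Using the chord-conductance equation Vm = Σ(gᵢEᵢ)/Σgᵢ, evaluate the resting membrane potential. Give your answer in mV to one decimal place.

-54.7 mV

Σ gᵢEᵢ = 9.9·(-51.8) + 11·(-76.2) + 2.2·(40.0) = -1263.02
Σ gᵢ = 9.9 + 11 + 2.2 = 23.1
Vm = -1263.02 / 23.1 = -54.68 mV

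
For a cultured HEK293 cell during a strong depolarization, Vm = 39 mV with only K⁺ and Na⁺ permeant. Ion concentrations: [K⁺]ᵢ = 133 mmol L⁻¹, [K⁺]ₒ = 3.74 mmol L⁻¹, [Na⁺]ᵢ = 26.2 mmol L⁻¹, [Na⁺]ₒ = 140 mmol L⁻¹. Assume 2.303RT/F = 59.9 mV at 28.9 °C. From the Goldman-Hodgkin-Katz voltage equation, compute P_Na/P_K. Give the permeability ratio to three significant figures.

26.1

Let α = P_Na/P_K. GHK: Vm = 59.9·log₁₀[(Kₒ + α·Naₒ)/(Kᵢ + α·Naᵢ)].
10^(Vm/59.9) = 10^(39.0/59.9) = 4.478
So 4.478·(Kᵢ + α·Naᵢ) = Kₒ + α·Naₒ → α = (4.478·133.0 − 3.74) / (140.0 − 4.478·26.2)
α = (595.6 − 3.74) / (140.0 − 117.3) = 591.8/22.68 = 26.1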